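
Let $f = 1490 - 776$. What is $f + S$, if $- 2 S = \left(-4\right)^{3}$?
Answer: $746$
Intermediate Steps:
$f = 714$ ($f = 1490 - 776 = 714$)
$S = 32$ ($S = - \frac{\left(-4\right)^{3}}{2} = \left(- \frac{1}{2}\right) \left(-64\right) = 32$)
$f + S = 714 + 32 = 746$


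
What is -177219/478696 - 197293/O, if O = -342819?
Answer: 33689329567/164106084024 ≈ 0.20529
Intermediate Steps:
-177219/478696 - 197293/O = -177219/478696 - 197293/(-342819) = -177219*1/478696 - 197293*(-1/342819) = -177219/478696 + 197293/342819 = 33689329567/164106084024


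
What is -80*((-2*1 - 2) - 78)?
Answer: 6560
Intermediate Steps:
-80*((-2*1 - 2) - 78) = -80*((-2 - 2) - 78) = -80*(-4 - 78) = -80*(-82) = 6560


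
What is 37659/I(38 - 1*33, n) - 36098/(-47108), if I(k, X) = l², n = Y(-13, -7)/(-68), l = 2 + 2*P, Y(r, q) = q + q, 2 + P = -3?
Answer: 444087611/753728 ≈ 589.19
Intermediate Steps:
P = -5 (P = -2 - 3 = -5)
Y(r, q) = 2*q
l = -8 (l = 2 + 2*(-5) = 2 - 10 = -8)
n = 7/34 (n = (2*(-7))/(-68) = -14*(-1/68) = 7/34 ≈ 0.20588)
I(k, X) = 64 (I(k, X) = (-8)² = 64)
37659/I(38 - 1*33, n) - 36098/(-47108) = 37659/64 - 36098/(-47108) = 37659*(1/64) - 36098*(-1/47108) = 37659/64 + 18049/23554 = 444087611/753728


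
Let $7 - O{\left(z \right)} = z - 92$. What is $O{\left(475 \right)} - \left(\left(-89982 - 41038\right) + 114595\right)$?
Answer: $16049$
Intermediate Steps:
$O{\left(z \right)} = 99 - z$ ($O{\left(z \right)} = 7 - \left(z - 92\right) = 7 - \left(-92 + z\right) = 99 - z$)
$O{\left(475 \right)} - \left(\left(-89982 - 41038\right) + 114595\right) = \left(99 - 475\right) - \left(\left(-89982 - 41038\right) + 114595\right) = \left(99 - 475\right) - \left(-131020 + 114595\right) = -376 - -16425 = -376 + 16425 = 16049$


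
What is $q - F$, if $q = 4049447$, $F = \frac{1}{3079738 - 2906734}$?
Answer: $\frac{700570528787}{173004} \approx 4.0494 \cdot 10^{6}$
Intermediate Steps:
$F = \frac{1}{173004} \approx 5.7802 \cdot 10^{-6}$
$q - F = 4049447 - \frac{1}{173004} = \frac{700570528787}{173004}$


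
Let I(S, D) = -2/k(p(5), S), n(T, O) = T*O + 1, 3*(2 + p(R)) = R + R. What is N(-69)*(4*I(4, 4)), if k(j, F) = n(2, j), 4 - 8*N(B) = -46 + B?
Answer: -357/11 ≈ -32.455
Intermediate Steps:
N(B) = 25/4 - B/8 (N(B) = ½ - (-46 + B)/8 = ½ + (23/4 - B/8) = 25/4 - B/8)
p(R) = -2 + 2*R/3 (p(R) = -2 + (R + R)/3 = -2 + (2*R)/3 = -2 + 2*R/3)
n(T, O) = 1 + O*T (n(T, O) = O*T + 1 = 1 + O*T)
k(j, F) = 1 + 2*j (k(j, F) = 1 + j*2 = 1 + 2*j)
I(S, D) = -6/11 (I(S, D) = -2/(1 + 2*(-2 + (⅔)*5)) = -2/(1 + 2*(-2 + 10/3)) = -2/(1 + 2*(4/3)) = -2/(1 + 8/3) = -2/11/3 = -2*3/11 = -6/11)
N(-69)*(4*I(4, 4)) = (25/4 - ⅛*(-69))*(4*(-6/11)) = (25/4 + 69/8)*(-24/11) = (119/8)*(-24/11) = -357/11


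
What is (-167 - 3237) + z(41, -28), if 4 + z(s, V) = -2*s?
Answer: -3490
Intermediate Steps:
z(s, V) = -4 - 2*s
(-167 - 3237) + z(41, -28) = (-167 - 3237) + (-4 - 2*41) = -3404 + (-4 - 82) = -3404 - 86 = -3490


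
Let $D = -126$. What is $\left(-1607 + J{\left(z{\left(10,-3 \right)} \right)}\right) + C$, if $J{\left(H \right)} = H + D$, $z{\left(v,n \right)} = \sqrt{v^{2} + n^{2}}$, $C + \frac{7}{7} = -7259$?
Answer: $-8993 + \sqrt{109} \approx -8982.6$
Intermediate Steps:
$C = -7260$ ($C = -1 - 7259 = -7260$)
$z{\left(v,n \right)} = \sqrt{n^{2} + v^{2}}$
$J{\left(H \right)} = -126 + H$ ($J{\left(H \right)} = H - 126 = -126 + H$)
$\left(-1607 + J{\left(z{\left(10,-3 \right)} \right)}\right) + C = \left(-1607 - \left(126 - \sqrt{\left(-3\right)^{2} + 10^{2}}\right)\right) - 7260 = \left(-1607 - \left(126 - \sqrt{9 + 100}\right)\right) - 7260 = \left(-1607 - \left(126 - \sqrt{109}\right)\right) - 7260 = \left(-1733 + \sqrt{109}\right) - 7260 = -8993 + \sqrt{109}$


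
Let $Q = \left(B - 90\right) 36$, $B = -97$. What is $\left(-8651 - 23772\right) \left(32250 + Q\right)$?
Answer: $-827370114$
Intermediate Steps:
$Q = -6732$ ($Q = \left(-97 - 90\right) 36 = \left(-187\right) 36 = -6732$)
$\left(-8651 - 23772\right) \left(32250 + Q\right) = \left(-8651 - 23772\right) \left(32250 - 6732\right) = \left(-32423\right) 25518 = -827370114$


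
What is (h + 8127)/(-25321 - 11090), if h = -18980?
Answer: 10853/36411 ≈ 0.29807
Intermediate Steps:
(h + 8127)/(-25321 - 11090) = (-18980 + 8127)/(-25321 - 11090) = -10853/(-36411) = -10853*(-1/36411) = 10853/36411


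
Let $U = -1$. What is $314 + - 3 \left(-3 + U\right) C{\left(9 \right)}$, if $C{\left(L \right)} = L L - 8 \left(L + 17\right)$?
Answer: $-1210$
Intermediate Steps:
$C{\left(L \right)} = -136 + L^{2} - 8 L$ ($C{\left(L \right)} = L^{2} - 8 \left(17 + L\right) = L^{2} - \left(136 + 8 L\right) = -136 + L^{2} - 8 L$)
$314 + - 3 \left(-3 + U\right) C{\left(9 \right)} = 314 + - 3 \left(-3 - 1\right) \left(-136 + 9^{2} - 72\right) = 314 + \left(-3\right) \left(-4\right) \left(-136 + 81 - 72\right) = 314 + 12 \left(-127\right) = 314 - 1524 = -1210$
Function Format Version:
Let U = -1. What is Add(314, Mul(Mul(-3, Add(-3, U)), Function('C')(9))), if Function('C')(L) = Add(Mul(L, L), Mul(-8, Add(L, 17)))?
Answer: -1210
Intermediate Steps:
Function('C')(L) = Add(-136, Pow(L, 2), Mul(-8, L)) (Function('C')(L) = Add(Pow(L, 2), Mul(-8, Add(17, L))) = Add(Pow(L, 2), Add(-136, Mul(-8, L))) = Add(-136, Pow(L, 2), Mul(-8, L)))
Add(314, Mul(Mul(-3, Add(-3, U)), Function('C')(9))) = Add(314, Mul(Mul(-3, Add(-3, -1)), Add(-136, Pow(9, 2), Mul(-8, 9)))) = Add(314, Mul(Mul(-3, -4), Add(-136, 81, -72))) = Add(314, Mul(12, -127)) = Add(314, -1524) = -1210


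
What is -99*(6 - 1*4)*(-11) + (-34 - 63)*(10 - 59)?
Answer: 6931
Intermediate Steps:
-99*(6 - 1*4)*(-11) + (-34 - 63)*(10 - 59) = -99*(6 - 4)*(-11) - 97*(-49) = -198*(-11) + 4753 = -99*(-22) + 4753 = 2178 + 4753 = 6931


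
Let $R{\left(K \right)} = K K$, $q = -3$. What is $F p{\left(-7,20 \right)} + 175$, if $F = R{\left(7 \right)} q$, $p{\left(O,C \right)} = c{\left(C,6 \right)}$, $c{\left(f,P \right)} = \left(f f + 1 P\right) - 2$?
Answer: $-59213$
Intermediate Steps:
$R{\left(K \right)} = K^{2}$
$c{\left(f,P \right)} = -2 + P + f^{2}$ ($c{\left(f,P \right)} = \left(f^{2} + P\right) - 2 = \left(P + f^{2}\right) - 2 = -2 + P + f^{2}$)
$p{\left(O,C \right)} = 4 + C^{2}$ ($p{\left(O,C \right)} = -2 + 6 + C^{2} = 4 + C^{2}$)
$F = -147$ ($F = 7^{2} \left(-3\right) = 49 \left(-3\right) = -147$)
$F p{\left(-7,20 \right)} + 175 = - 147 \left(4 + 20^{2}\right) + 175 = - 147 \left(4 + 400\right) + 175 = \left(-147\right) 404 + 175 = -59388 + 175 = -59213$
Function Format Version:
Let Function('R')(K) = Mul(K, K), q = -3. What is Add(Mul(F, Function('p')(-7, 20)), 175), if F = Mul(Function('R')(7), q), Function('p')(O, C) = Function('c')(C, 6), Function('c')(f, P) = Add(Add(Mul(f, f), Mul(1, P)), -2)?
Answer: -59213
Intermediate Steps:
Function('R')(K) = Pow(K, 2)
Function('c')(f, P) = Add(-2, P, Pow(f, 2)) (Function('c')(f, P) = Add(Add(Pow(f, 2), P), -2) = Add(Add(P, Pow(f, 2)), -2) = Add(-2, P, Pow(f, 2)))
Function('p')(O, C) = Add(4, Pow(C, 2)) (Function('p')(O, C) = Add(-2, 6, Pow(C, 2)) = Add(4, Pow(C, 2)))
F = -147 (F = Mul(Pow(7, 2), -3) = Mul(49, -3) = -147)
Add(Mul(F, Function('p')(-7, 20)), 175) = Add(Mul(-147, Add(4, Pow(20, 2))), 175) = Add(Mul(-147, Add(4, 400)), 175) = Add(Mul(-147, 404), 175) = Add(-59388, 175) = -59213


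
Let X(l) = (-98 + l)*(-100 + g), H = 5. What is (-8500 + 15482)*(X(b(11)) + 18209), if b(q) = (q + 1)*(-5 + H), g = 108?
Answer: 121661350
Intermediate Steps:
b(q) = 0 (b(q) = (q + 1)*(-5 + 5) = (1 + q)*0 = 0)
X(l) = -784 + 8*l (X(l) = (-98 + l)*(-100 + 108) = (-98 + l)*8 = -784 + 8*l)
(-8500 + 15482)*(X(b(11)) + 18209) = (-8500 + 15482)*((-784 + 8*0) + 18209) = 6982*((-784 + 0) + 18209) = 6982*(-784 + 18209) = 6982*17425 = 121661350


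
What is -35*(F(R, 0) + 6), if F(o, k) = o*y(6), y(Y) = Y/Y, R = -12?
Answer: 210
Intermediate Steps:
y(Y) = 1
F(o, k) = o (F(o, k) = o*1 = o)
-35*(F(R, 0) + 6) = -35*(-12 + 6) = -35*(-6) = 210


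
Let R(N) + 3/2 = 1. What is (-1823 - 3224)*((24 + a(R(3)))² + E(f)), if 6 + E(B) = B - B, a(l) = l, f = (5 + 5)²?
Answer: -11027695/4 ≈ -2.7569e+6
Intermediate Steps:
f = 100 (f = 10² = 100)
R(N) = -½ (R(N) = -3/2 + 1 = -½)
E(B) = -6 (E(B) = -6 + (B - B) = -6 + 0 = -6)
(-1823 - 3224)*((24 + a(R(3)))² + E(f)) = (-1823 - 3224)*((24 - ½)² - 6) = -5047*((47/2)² - 6) = -5047*(2209/4 - 6) = -5047*2185/4 = -11027695/4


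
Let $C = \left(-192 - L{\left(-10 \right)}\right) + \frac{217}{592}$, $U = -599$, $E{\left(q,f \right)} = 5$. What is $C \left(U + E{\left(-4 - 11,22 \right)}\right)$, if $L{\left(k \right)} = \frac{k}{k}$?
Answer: $\frac{33869583}{296} \approx 1.1442 \cdot 10^{5}$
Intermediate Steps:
$L{\left(k \right)} = 1$
$C = - \frac{114039}{592}$ ($C = \left(-192 - 1\right) + \frac{217}{592} = \left(-192 - 1\right) + 217 \cdot \frac{1}{592} = -193 + \frac{217}{592} = - \frac{114039}{592} \approx -192.63$)
$C \left(U + E{\left(-4 - 11,22 \right)}\right) = - \frac{114039 \left(-599 + 5\right)}{592} = \left(- \frac{114039}{592}\right) \left(-594\right) = \frac{33869583}{296}$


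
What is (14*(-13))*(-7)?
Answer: 1274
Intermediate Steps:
(14*(-13))*(-7) = -182*(-7) = 1274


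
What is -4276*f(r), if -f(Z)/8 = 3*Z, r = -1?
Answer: -102624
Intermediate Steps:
f(Z) = -24*Z
-4276*f(r) = -(-102624)*(-1) = -4276*24 = -102624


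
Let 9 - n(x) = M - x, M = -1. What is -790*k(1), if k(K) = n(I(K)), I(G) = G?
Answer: -8690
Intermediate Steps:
n(x) = 10 + x (n(x) = 9 - (-1 - x) = 9 + (1 + x) = 10 + x)
k(K) = 10 + K
-790*k(1) = -790*(10 + 1) = -790*11 = -8690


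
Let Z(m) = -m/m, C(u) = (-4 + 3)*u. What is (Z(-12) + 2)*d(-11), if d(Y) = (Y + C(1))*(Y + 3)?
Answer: 96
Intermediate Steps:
C(u) = -u
Z(m) = -1 (Z(m) = -1*1 = -1)
d(Y) = (-1 + Y)*(3 + Y) (d(Y) = (Y - 1*1)*(Y + 3) = (Y - 1)*(3 + Y) = (-1 + Y)*(3 + Y))
(Z(-12) + 2)*d(-11) = (-1 + 2)*(-3 + (-11)**2 + 2*(-11)) = 1*(-3 + 121 - 22) = 1*96 = 96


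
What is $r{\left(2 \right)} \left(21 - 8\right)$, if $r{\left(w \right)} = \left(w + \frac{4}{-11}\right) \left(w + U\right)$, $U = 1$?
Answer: $\frac{702}{11} \approx 63.818$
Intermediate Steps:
$r{\left(w \right)} = \left(1 + w\right) \left(- \frac{4}{11} + w\right)$ ($r{\left(w \right)} = \left(w + \frac{4}{-11}\right) \left(w + 1\right) = \left(w + 4 \left(- \frac{1}{11}\right)\right) \left(1 + w\right) = \left(w - \frac{4}{11}\right) \left(1 + w\right) = \left(- \frac{4}{11} + w\right) \left(1 + w\right) = \left(1 + w\right) \left(- \frac{4}{11} + w\right)$)
$r{\left(2 \right)} \left(21 - 8\right) = \left(- \frac{4}{11} + 2^{2} + \frac{7}{11} \cdot 2\right) \left(21 - 8\right) = \left(- \frac{4}{11} + 4 + \frac{14}{11}\right) 13 = \frac{54}{11} \cdot 13 = \frac{702}{11}$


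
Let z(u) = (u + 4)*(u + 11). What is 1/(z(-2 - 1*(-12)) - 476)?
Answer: -1/182 ≈ -0.0054945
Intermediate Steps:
z(u) = (4 + u)*(11 + u)
1/(z(-2 - 1*(-12)) - 476) = 1/((44 + (-2 - 1*(-12))² + 15*(-2 - 1*(-12))) - 476) = 1/((44 + (-2 + 12)² + 15*(-2 + 12)) - 476) = 1/((44 + 10² + 15*10) - 476) = 1/((44 + 100 + 150) - 476) = 1/(294 - 476) = 1/(-182) = -1/182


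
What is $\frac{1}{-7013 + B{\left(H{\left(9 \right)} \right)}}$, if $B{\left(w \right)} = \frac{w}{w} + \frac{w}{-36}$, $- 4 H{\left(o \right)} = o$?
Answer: $- \frac{16}{112191} \approx -0.00014261$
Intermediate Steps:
$H{\left(o \right)} = - \frac{o}{4}$
$B{\left(w \right)} = 1 - \frac{w}{36}$ ($B{\left(w \right)} = 1 + w \left(- \frac{1}{36}\right) = 1 - \frac{w}{36}$)
$\frac{1}{-7013 + B{\left(H{\left(9 \right)} \right)}} = \frac{1}{-7013 + \left(1 - \frac{\left(- \frac{1}{4}\right) 9}{36}\right)} = \frac{1}{-7013 + \left(1 - - \frac{1}{16}\right)} = \frac{1}{-7013 + \left(1 + \frac{1}{16}\right)} = \frac{1}{-7013 + \frac{17}{16}} = \frac{1}{- \frac{112191}{16}} = - \frac{16}{112191}$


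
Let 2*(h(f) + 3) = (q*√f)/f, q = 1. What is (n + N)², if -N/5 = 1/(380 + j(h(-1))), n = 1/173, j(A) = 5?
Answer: 9216/177449041 ≈ 5.1936e-5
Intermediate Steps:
h(f) = -3 + 1/(2*√f) (h(f) = -3 + ((1*√f)/f)/2 = -3 + (√f/f)/2 = -3 + 1/(2*√f))
n = 1/173 ≈ 0.0057803
N = -1/77 (N = -5/(380 + 5) = -5/385 = -5*1/385 = -1/77 ≈ -0.012987)
(n + N)² = (1/173 - 1/77)² = (-96/13321)² = 9216/177449041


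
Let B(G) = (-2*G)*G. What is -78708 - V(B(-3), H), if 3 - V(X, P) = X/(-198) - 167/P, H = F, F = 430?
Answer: -372304437/4730 ≈ -78711.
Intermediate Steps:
H = 430
B(G) = -2*G**2
V(X, P) = 3 + 167/P + X/198 (V(X, P) = 3 - (X/(-198) - 167/P) = 3 - (X*(-1/198) - 167/P) = 3 - (-X/198 - 167/P) = 3 - (-167/P - X/198) = 3 + (167/P + X/198) = 3 + 167/P + X/198)
-78708 - V(B(-3), H) = -78708 - (3 + 167/430 + (-2*(-3)**2)/198) = -78708 - (3 + 167*(1/430) + (-2*9)/198) = -78708 - (3 + 167/430 + (1/198)*(-18)) = -78708 - (3 + 167/430 - 1/11) = -78708 - 1*15597/4730 = -78708 - 15597/4730 = -372304437/4730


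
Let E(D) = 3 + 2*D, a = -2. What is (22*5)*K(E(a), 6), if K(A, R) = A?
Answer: -110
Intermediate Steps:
(22*5)*K(E(a), 6) = (22*5)*(3 + 2*(-2)) = 110*(3 - 4) = 110*(-1) = -110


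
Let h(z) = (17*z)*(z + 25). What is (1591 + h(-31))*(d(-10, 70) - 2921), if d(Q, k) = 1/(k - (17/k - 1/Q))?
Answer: -33847838339/2438 ≈ -1.3883e+7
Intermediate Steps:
d(Q, k) = 1/(k + 1/Q - 17/k) (d(Q, k) = 1/(k - (-1/Q + 17/k)) = 1/(k + (1/Q - 17/k)) = 1/(k + 1/Q - 17/k))
h(z) = 17*z*(25 + z) (h(z) = (17*z)*(25 + z) = 17*z*(25 + z))
(1591 + h(-31))*(d(-10, 70) - 2921) = (1591 + 17*(-31)*(25 - 31))*(-10*70/(70 - 17*(-10) - 10*70²) - 2921) = (1591 + 17*(-31)*(-6))*(-10*70/(70 + 170 - 10*4900) - 2921) = (1591 + 3162)*(-10*70/(70 + 170 - 49000) - 2921) = 4753*(-10*70/(-48760) - 2921) = 4753*(-10*70*(-1/48760) - 2921) = 4753*(35/2438 - 2921) = 4753*(-7121363/2438) = -33847838339/2438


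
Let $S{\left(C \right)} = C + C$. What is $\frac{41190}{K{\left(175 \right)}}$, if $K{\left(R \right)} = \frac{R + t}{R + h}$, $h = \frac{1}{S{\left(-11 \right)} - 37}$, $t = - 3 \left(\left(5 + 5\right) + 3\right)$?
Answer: $\frac{53155695}{1003} \approx 52997.0$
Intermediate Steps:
$S{\left(C \right)} = 2 C$
$t = -39$ ($t = - 3 \left(10 + 3\right) = \left(-3\right) 13 = -39$)
$h = - \frac{1}{59}$ ($h = \frac{1}{2 \left(-11\right) - 37} = \frac{1}{-22 - 37} = \frac{1}{-59} = - \frac{1}{59} \approx -0.016949$)
$K{\left(R \right)} = \frac{-39 + R}{- \frac{1}{59} + R}$ ($K{\left(R \right)} = \frac{R - 39}{R - \frac{1}{59}} = \frac{-39 + R}{- \frac{1}{59} + R}$)
$\frac{41190}{K{\left(175 \right)}} = \frac{41190}{59 \frac{1}{-1 + 59 \cdot 175} \left(-39 + 175\right)} = \frac{41190}{59 \frac{1}{-1 + 10325} \cdot 136} = \frac{41190}{59 \cdot \frac{1}{10324} \cdot 136} = \frac{41190}{\frac{2006}{2581}} = 41190 \cdot \frac{2581}{2006} = \frac{53155695}{1003}$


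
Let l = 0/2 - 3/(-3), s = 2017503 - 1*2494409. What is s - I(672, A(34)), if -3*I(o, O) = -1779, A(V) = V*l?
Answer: -477499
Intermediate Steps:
s = -476906 (s = 2017503 - 2494409 = -476906)
l = 1 (l = 0*(1/2) - 3*(-1/3) = 0 + 1 = 1)
A(V) = V (A(V) = V*1 = V)
I(o, O) = 593 (I(o, O) = -1/3*(-1779) = 593)
s - I(672, A(34)) = -476906 - 1*593 = -476906 - 593 = -477499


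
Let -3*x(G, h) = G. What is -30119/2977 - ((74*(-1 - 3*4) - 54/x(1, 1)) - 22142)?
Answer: 68268215/2977 ≈ 22932.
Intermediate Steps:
x(G, h) = -G/3
-30119/2977 - ((74*(-1 - 3*4) - 54/x(1, 1)) - 22142) = -30119/2977 - ((74*(-1 - 3*4) - 54/((-⅓*1))) - 22142) = -30119*1/2977 - ((74*(-1 - 12) - 54/(-⅓)) - 22142) = -30119/2977 - ((74*(-13) - 54*(-3)) - 22142) = -30119/2977 - ((-962 + 162) - 22142) = -30119/2977 - (-800 - 22142) = -30119/2977 - 1*(-22942) = -30119/2977 + 22942 = 68268215/2977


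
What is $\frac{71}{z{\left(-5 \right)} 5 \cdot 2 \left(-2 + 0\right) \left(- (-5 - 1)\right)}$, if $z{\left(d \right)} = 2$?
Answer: $- \frac{71}{240} \approx -0.29583$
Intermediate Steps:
$\frac{71}{z{\left(-5 \right)} 5 \cdot 2 \left(-2 + 0\right) \left(- (-5 - 1)\right)} = \frac{71}{2 \cdot 5 \cdot 2 \left(-2 + 0\right) \left(- (-5 - 1)\right)} = \frac{71}{2 \cdot 10 \left(-2\right) \left(\left(-1\right) \left(-6\right)\right)} = \frac{71}{2 \left(-20\right) 6} = \frac{71}{\left(-40\right) 6} = \frac{71}{-240} = 71 \left(- \frac{1}{240}\right) = - \frac{71}{240}$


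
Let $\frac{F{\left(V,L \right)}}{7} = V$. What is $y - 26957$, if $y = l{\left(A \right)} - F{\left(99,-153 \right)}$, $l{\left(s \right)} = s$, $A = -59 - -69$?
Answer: $-27640$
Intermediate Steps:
$F{\left(V,L \right)} = 7 V$
$A = 10$ ($A = -59 + 69 = 10$)
$y = -683$ ($y = 10 - 7 \cdot 99 = 10 - 693 = -683$)
$y - 26957 = -683 - 26957 = -27640$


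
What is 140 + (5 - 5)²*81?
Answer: 140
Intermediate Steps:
140 + (5 - 5)²*81 = 140 + 0²*81 = 140 + 0*81 = 140 + 0 = 140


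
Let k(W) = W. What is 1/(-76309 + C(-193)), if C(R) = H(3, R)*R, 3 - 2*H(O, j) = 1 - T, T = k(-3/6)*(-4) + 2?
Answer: -1/76888 ≈ -1.3006e-5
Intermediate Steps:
T = 4 (T = -3/6*(-4) + 2 = -3*⅙*(-4) + 2 = -½*(-4) + 2 = 2 + 2 = 4)
H(O, j) = 3 (H(O, j) = 3/2 - (1 - 1*4)/2 = 3/2 - (1 - 4)/2 = 3/2 - ½*(-3) = 3/2 + 3/2 = 3)
C(R) = 3*R
1/(-76309 + C(-193)) = 1/(-76309 + 3*(-193)) = 1/(-76309 - 579) = 1/(-76888) = -1/76888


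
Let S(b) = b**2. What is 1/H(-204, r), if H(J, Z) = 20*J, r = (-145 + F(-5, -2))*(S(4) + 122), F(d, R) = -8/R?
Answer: -1/4080 ≈ -0.00024510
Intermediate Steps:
r = -19458 (r = (-145 - 8/(-2))*(4**2 + 122) = (-145 - 8*(-1/2))*(16 + 122) = (-145 + 4)*138 = -141*138 = -19458)
1/H(-204, r) = 1/(20*(-204)) = 1/(-4080) = -1/4080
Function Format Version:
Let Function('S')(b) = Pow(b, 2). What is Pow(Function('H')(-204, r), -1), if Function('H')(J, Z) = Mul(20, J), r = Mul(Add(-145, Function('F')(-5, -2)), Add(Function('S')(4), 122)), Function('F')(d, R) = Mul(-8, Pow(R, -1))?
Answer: Rational(-1, 4080) ≈ -0.00024510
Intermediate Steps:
r = -19458 (r = Mul(Add(-145, Mul(-8, Pow(-2, -1))), Add(Pow(4, 2), 122)) = Mul(Add(-145, Mul(-8, Rational(-1, 2))), Add(16, 122)) = Mul(Add(-145, 4), 138) = Mul(-141, 138) = -19458)
Pow(Function('H')(-204, r), -1) = Pow(Mul(20, -204), -1) = Pow(-4080, -1) = Rational(-1, 4080)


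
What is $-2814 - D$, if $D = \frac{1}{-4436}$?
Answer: $- \frac{12482903}{4436} \approx -2814.0$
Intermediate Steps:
$D = - \frac{1}{4436} \approx -0.00022543$
$-2814 - D = -2814 - - \frac{1}{4436} = -2814 + \frac{1}{4436} = - \frac{12482903}{4436}$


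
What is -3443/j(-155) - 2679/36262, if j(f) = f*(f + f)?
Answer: -63394004/435597275 ≈ -0.14553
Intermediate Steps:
j(f) = 2*f² (j(f) = f*(2*f) = 2*f²)
-3443/j(-155) - 2679/36262 = -3443/(2*(-155)²) - 2679/36262 = -3443/(2*24025) - 2679*1/36262 = -3443/48050 - 2679/36262 = -63394004/435597275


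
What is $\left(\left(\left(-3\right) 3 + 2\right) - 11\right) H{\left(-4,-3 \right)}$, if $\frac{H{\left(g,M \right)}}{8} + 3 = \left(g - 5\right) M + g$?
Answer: $-2880$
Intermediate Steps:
$H{\left(g,M \right)} = -24 + 8 g + 8 M \left(-5 + g\right)$ ($H{\left(g,M \right)} = -24 + 8 \left(\left(g - 5\right) M + g\right) = -24 + 8 \left(\left(-5 + g\right) M + g\right) = -24 + 8 \left(M \left(-5 + g\right) + g\right) = -24 + 8 \left(g + M \left(-5 + g\right)\right) = -24 + \left(8 g + 8 M \left(-5 + g\right)\right) = -24 + 8 g + 8 M \left(-5 + g\right)$)
$\left(\left(\left(-3\right) 3 + 2\right) - 11\right) H{\left(-4,-3 \right)} = \left(\left(\left(-3\right) 3 + 2\right) - 11\right) \left(-24 - -120 + 8 \left(-4\right) + 8 \left(-3\right) \left(-4\right)\right) = \left(\left(-9 + 2\right) - 11\right) \left(-24 + 120 - 32 + 96\right) = \left(-7 - 11\right) 160 = \left(-18\right) 160 = -2880$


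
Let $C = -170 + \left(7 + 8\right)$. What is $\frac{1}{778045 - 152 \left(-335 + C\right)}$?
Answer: $\frac{1}{852525} \approx 1.173 \cdot 10^{-6}$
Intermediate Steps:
$C = -155$ ($C = -170 + 15 = -155$)
$\frac{1}{778045 - 152 \left(-335 + C\right)} = \frac{1}{778045 - 152 \left(-335 - 155\right)} = \frac{1}{778045 - -74480} = \frac{1}{778045 + 74480} = \frac{1}{852525}$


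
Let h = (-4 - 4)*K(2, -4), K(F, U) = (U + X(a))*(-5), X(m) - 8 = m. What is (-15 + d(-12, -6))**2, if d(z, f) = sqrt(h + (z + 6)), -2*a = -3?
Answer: (15 - sqrt(214))**2 ≈ 0.13783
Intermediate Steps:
a = 3/2 (a = -1/2*(-3) = 3/2 ≈ 1.5000)
X(m) = 8 + m
K(F, U) = -95/2 - 5*U (K(F, U) = (U + (8 + 3/2))*(-5) = (U + 19/2)*(-5) = (19/2 + U)*(-5) = -95/2 - 5*U)
h = 220 (h = (-4 - 4)*(-95/2 - 5*(-4)) = -8*(-95/2 + 20) = -8*(-55/2) = 220)
d(z, f) = sqrt(226 + z) (d(z, f) = sqrt(220 + (z + 6)) = sqrt(220 + (6 + z)) = sqrt(226 + z))
(-15 + d(-12, -6))**2 = (-15 + sqrt(226 - 12))**2 = (-15 + sqrt(214))**2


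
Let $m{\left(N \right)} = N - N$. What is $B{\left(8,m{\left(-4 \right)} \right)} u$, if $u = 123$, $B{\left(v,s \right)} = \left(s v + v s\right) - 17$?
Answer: $-2091$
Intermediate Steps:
$m{\left(N \right)} = 0$
$B{\left(v,s \right)} = -17 + 2 s v$ ($B{\left(v,s \right)} = \left(s v + s v\right) - 17 = 2 s v - 17 = -17 + 2 s v$)
$B{\left(8,m{\left(-4 \right)} \right)} u = \left(-17 + 2 \cdot 0 \cdot 8\right) 123 = \left(-17 + 0\right) 123 = \left(-17\right) 123 = -2091$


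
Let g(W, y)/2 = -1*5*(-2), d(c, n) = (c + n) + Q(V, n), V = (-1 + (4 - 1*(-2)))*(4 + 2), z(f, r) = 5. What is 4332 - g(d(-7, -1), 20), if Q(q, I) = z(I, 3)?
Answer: 4312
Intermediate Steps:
V = 30 (V = (-1 + (4 + 2))*6 = (-1 + 6)*6 = 5*6 = 30)
Q(q, I) = 5
d(c, n) = 5 + c + n (d(c, n) = (c + n) + 5 = 5 + c + n)
g(W, y) = 20 (g(W, y) = 2*(-1*5*(-2)) = 2*(-5*(-2)) = 2*10 = 20)
4332 - g(d(-7, -1), 20) = 4332 - 1*20 = 4332 - 20 = 4312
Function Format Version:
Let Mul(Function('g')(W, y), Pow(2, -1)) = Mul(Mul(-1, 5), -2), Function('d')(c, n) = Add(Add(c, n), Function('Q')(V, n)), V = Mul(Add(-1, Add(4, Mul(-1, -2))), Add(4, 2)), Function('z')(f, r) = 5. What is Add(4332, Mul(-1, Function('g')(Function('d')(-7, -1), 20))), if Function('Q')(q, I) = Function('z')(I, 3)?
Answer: 4312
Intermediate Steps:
V = 30 (V = Mul(Add(-1, Add(4, 2)), 6) = Mul(Add(-1, 6), 6) = Mul(5, 6) = 30)
Function('Q')(q, I) = 5
Function('d')(c, n) = Add(5, c, n) (Function('d')(c, n) = Add(Add(c, n), 5) = Add(5, c, n))
Function('g')(W, y) = 20 (Function('g')(W, y) = Mul(2, Mul(Mul(-1, 5), -2)) = Mul(2, Mul(-5, -2)) = Mul(2, 10) = 20)
Add(4332, Mul(-1, Function('g')(Function('d')(-7, -1), 20))) = Add(4332, Mul(-1, 20)) = Add(4332, -20) = 4312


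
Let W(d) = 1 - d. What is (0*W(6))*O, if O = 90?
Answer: 0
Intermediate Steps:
(0*W(6))*O = (0*(1 - 1*6))*90 = (0*(1 - 6))*90 = (0*(-5))*90 = 0*90 = 0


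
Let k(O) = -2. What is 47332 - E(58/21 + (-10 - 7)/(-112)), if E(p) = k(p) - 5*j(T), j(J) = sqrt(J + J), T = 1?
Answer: 47334 + 5*sqrt(2) ≈ 47341.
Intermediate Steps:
j(J) = sqrt(2)*sqrt(J) (j(J) = sqrt(2*J) = sqrt(2)*sqrt(J))
E(p) = -2 - 5*sqrt(2) (E(p) = -2 - 5*sqrt(2)*sqrt(1) = -2 - 5*sqrt(2))
47332 - E(58/21 + (-10 - 7)/(-112)) = 47332 - (-2 - 5*sqrt(2)) = 47332 + (2 + 5*sqrt(2)) = 47334 + 5*sqrt(2)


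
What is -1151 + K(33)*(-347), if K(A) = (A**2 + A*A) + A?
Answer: -768368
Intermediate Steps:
K(A) = A + 2*A**2 (K(A) = (A**2 + A**2) + A = 2*A**2 + A = A + 2*A**2)
-1151 + K(33)*(-347) = -1151 + (33*(1 + 2*33))*(-347) = -1151 + (33*(1 + 66))*(-347) = -1151 + (33*67)*(-347) = -1151 + 2211*(-347) = -1151 - 767217 = -768368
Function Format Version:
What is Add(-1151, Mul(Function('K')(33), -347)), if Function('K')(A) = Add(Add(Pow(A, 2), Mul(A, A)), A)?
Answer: -768368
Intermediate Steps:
Function('K')(A) = Add(A, Mul(2, Pow(A, 2))) (Function('K')(A) = Add(Add(Pow(A, 2), Pow(A, 2)), A) = Add(Mul(2, Pow(A, 2)), A) = Add(A, Mul(2, Pow(A, 2))))
Add(-1151, Mul(Function('K')(33), -347)) = Add(-1151, Mul(Mul(33, Add(1, Mul(2, 33))), -347)) = Add(-1151, Mul(Mul(33, Add(1, 66)), -347)) = Add(-1151, Mul(Mul(33, 67), -347)) = Add(-1151, Mul(2211, -347)) = Add(-1151, -767217) = -768368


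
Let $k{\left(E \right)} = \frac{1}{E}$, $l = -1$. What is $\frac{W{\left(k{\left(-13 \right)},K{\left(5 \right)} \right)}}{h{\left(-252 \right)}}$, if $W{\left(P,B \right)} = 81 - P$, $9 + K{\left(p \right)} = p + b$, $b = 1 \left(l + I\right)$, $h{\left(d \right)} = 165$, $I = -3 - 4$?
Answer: $\frac{1054}{2145} \approx 0.49138$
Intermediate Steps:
$I = -7$
$b = -8$ ($b = 1 \left(-1 - 7\right) = 1 \left(-8\right) = -8$)
$K{\left(p \right)} = -17 + p$ ($K{\left(p \right)} = -9 + \left(p - 8\right) = -9 + \left(-8 + p\right) = -17 + p$)
$\frac{W{\left(k{\left(-13 \right)},K{\left(5 \right)} \right)}}{h{\left(-252 \right)}} = \frac{81 - \frac{1}{-13}}{165} = \left(81 - - \frac{1}{13}\right) \frac{1}{165} = \left(81 + \frac{1}{13}\right) \frac{1}{165} = \frac{1054}{13} \cdot \frac{1}{165} = \frac{1054}{2145}$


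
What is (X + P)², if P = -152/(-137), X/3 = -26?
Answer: 110965156/18769 ≈ 5912.1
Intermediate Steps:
X = -78 (X = 3*(-26) = -78)
P = 152/137 (P = -152*(-1/137) = 152/137 ≈ 1.1095)
(X + P)² = (-78 + 152/137)² = (-10534/137)² = 110965156/18769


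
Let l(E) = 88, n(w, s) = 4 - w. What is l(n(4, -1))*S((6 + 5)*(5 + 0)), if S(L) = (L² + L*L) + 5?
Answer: 532840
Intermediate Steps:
S(L) = 5 + 2*L² (S(L) = (L² + L²) + 5 = 2*L² + 5 = 5 + 2*L²)
l(n(4, -1))*S((6 + 5)*(5 + 0)) = 88*(5 + 2*((6 + 5)*(5 + 0))²) = 88*(5 + 2*(11*5)²) = 88*(5 + 2*55²) = 88*(5 + 2*3025) = 88*(5 + 6050) = 88*6055 = 532840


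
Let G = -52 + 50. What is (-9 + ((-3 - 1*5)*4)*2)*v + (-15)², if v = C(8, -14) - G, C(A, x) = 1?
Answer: 6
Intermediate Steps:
G = -2
v = 3 (v = 1 - 1*(-2) = 1 + 2 = 3)
(-9 + ((-3 - 1*5)*4)*2)*v + (-15)² = (-9 + ((-3 - 1*5)*4)*2)*3 + (-15)² = (-9 + ((-3 - 5)*4)*2)*3 + 225 = (-9 - 8*4*2)*3 + 225 = (-9 - 32*2)*3 + 225 = (-9 - 64)*3 + 225 = -73*3 + 225 = -219 + 225 = 6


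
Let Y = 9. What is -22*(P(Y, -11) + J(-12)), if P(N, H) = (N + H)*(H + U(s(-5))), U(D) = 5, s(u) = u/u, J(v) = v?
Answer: 0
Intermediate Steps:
s(u) = 1
P(N, H) = (5 + H)*(H + N) (P(N, H) = (N + H)*(H + 5) = (H + N)*(5 + H) = (5 + H)*(H + N))
-22*(P(Y, -11) + J(-12)) = -22*(((-11)**2 + 5*(-11) + 5*9 - 11*9) - 12) = -22*((121 - 55 + 45 - 99) - 12) = -22*(12 - 12) = -22*0 = 0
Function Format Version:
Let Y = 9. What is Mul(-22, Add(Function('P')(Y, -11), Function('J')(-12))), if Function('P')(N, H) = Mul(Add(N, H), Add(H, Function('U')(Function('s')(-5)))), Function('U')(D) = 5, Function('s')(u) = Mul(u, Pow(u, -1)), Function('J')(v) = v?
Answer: 0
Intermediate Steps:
Function('s')(u) = 1
Function('P')(N, H) = Mul(Add(5, H), Add(H, N)) (Function('P')(N, H) = Mul(Add(N, H), Add(H, 5)) = Mul(Add(H, N), Add(5, H)) = Mul(Add(5, H), Add(H, N)))
Mul(-22, Add(Function('P')(Y, -11), Function('J')(-12))) = Mul(-22, Add(Add(Pow(-11, 2), Mul(5, -11), Mul(5, 9), Mul(-11, 9)), -12)) = Mul(-22, Add(Add(121, -55, 45, -99), -12)) = Mul(-22, Add(12, -12)) = Mul(-22, 0) = 0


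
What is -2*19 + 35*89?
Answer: 3077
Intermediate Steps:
-2*19 + 35*89 = -38 + 3115 = 3077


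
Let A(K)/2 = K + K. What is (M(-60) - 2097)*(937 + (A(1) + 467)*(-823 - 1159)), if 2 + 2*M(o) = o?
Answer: 1984540880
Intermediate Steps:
A(K) = 4*K (A(K) = 2*(K + K) = 2*(2*K) = 4*K)
M(o) = -1 + o/2
(M(-60) - 2097)*(937 + (A(1) + 467)*(-823 - 1159)) = ((-1 + (½)*(-60)) - 2097)*(937 + (4*1 + 467)*(-823 - 1159)) = ((-1 - 30) - 2097)*(937 + (4 + 467)*(-1982)) = (-31 - 2097)*(937 + 471*(-1982)) = -2128*(937 - 933522) = -2128*(-932585) = 1984540880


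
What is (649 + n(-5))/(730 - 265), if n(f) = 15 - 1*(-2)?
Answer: 222/155 ≈ 1.4323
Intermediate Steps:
n(f) = 17 (n(f) = 15 + 2 = 17)
(649 + n(-5))/(730 - 265) = (649 + 17)/(730 - 265) = 666/465 = (1/465)*666 = 222/155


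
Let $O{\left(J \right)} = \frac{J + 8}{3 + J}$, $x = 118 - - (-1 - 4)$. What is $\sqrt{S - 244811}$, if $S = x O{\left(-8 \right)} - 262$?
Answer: $i \sqrt{245073} \approx 495.05 i$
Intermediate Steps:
$x = 113$ ($x = 118 - \left(-1\right) \left(-5\right) = 118 - 5 = 113$)
$O{\left(J \right)} = \frac{8 + J}{3 + J}$
$S = -262$ ($S = 113 \frac{8 - 8}{3 - 8} - 262 = 113 \frac{1}{-5} \cdot 0 - 262 = 113 \left(\left(- \frac{1}{5}\right) 0\right) - 262 = 113 \cdot 0 - 262 = 0 - 262 = -262$)
$\sqrt{S - 244811} = \sqrt{-262 - 244811} = \sqrt{-245073} = i \sqrt{245073}$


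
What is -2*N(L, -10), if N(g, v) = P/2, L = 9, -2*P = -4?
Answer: -2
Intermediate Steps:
P = 2 (P = -½*(-4) = 2)
N(g, v) = 1 (N(g, v) = 2/2 = 2*(½) = 1)
-2*N(L, -10) = -2*1 = -2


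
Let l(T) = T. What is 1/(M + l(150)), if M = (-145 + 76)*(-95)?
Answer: 1/6705 ≈ 0.00014914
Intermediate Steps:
M = 6555 (M = -69*(-95) = 6555)
1/(M + l(150)) = 1/(6555 + 150) = 1/6705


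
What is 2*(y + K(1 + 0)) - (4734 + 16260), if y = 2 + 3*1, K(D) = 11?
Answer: -20962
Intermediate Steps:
y = 5 (y = 2 + 3 = 5)
2*(y + K(1 + 0)) - (4734 + 16260) = 2*(5 + 11) - (4734 + 16260) = 2*16 - 1*20994 = 32 - 20994 = -20962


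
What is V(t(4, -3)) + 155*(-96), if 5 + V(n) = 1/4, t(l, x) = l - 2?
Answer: -59539/4 ≈ -14885.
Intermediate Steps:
t(l, x) = -2 + l
V(n) = -19/4 (V(n) = -5 + 1/4 = -19/4)
V(t(4, -3)) + 155*(-96) = -19/4 + 155*(-96) = -19/4 - 14880 = -59539/4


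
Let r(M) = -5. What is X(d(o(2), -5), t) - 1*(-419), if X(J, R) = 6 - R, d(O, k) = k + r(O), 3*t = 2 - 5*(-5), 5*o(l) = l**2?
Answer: 416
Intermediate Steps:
o(l) = l**2/5
t = 9 (t = (2 - 5*(-5))/3 = (2 + 25)/3 = (1/3)*27 = 9)
d(O, k) = -5 + k (d(O, k) = k - 5 = -5 + k)
X(d(o(2), -5), t) - 1*(-419) = (6 - 1*9) - 1*(-419) = (6 - 9) + 419 = -3 + 419 = 416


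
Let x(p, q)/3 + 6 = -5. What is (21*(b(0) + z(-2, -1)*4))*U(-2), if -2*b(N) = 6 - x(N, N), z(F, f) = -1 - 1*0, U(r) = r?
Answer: 987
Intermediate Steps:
x(p, q) = -33 (x(p, q) = -18 + 3*(-5) = -18 - 15 = -33)
z(F, f) = -1 (z(F, f) = -1 + 0 = -1)
b(N) = -39/2 (b(N) = -(6 - 1*(-33))/2 = -(6 + 33)/2 = -1/2*39 = -39/2)
(21*(b(0) + z(-2, -1)*4))*U(-2) = (21*(-39/2 - 1*4))*(-2) = (21*(-39/2 - 4))*(-2) = (21*(-47/2))*(-2) = -987/2*(-2) = 987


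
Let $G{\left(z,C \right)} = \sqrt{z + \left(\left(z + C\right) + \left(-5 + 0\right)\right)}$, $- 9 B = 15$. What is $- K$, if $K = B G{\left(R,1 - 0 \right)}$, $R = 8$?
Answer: $\frac{10 \sqrt{3}}{3} \approx 5.7735$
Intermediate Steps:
$B = - \frac{5}{3}$ ($B = \left(- \frac{1}{9}\right) 15 = - \frac{5}{3} \approx -1.6667$)
$G{\left(z,C \right)} = \sqrt{-5 + C + 2 z}$ ($G{\left(z,C \right)} = \sqrt{z - \left(5 - C - z\right)} = \sqrt{z + \left(-5 + C + z\right)} = \sqrt{-5 + C + 2 z}$)
$K = - \frac{10 \sqrt{3}}{3}$ ($K = - \frac{5 \sqrt{-5 + \left(1 - 0\right) + 2 \cdot 8}}{3} = - \frac{5 \sqrt{-5 + \left(1 + 0\right) + 16}}{3} = - \frac{5 \sqrt{-5 + 1 + 16}}{3} = - \frac{5 \sqrt{12}}{3} = - \frac{5 \cdot 2 \sqrt{3}}{3} = - \frac{10 \sqrt{3}}{3} \approx -5.7735$)
$- K = - \frac{\left(-10\right) \sqrt{3}}{3} = \frac{10 \sqrt{3}}{3}$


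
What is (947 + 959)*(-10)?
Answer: -19060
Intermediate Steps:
(947 + 959)*(-10) = 1906*(-10) = -19060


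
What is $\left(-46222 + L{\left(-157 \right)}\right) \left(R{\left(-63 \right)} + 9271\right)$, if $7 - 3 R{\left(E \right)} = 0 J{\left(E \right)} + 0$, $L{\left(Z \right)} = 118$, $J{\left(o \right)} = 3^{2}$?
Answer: $-427537760$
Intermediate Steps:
$J{\left(o \right)} = 9$
$R{\left(E \right)} = \frac{7}{3}$ ($R{\left(E \right)} = \frac{7}{3} - \frac{0 \cdot 9 + 0}{3} = \frac{7}{3} - \frac{0 + 0}{3} = \frac{7}{3} - 0 = \frac{7}{3} + 0 = \frac{7}{3}$)
$\left(-46222 + L{\left(-157 \right)}\right) \left(R{\left(-63 \right)} + 9271\right) = \left(-46222 + 118\right) \left(\frac{7}{3} + 9271\right) = \left(-46104\right) \frac{27820}{3} = -427537760$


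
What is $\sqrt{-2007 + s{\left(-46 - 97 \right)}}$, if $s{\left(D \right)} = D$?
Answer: $5 i \sqrt{86} \approx 46.368 i$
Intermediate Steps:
$\sqrt{-2007 + s{\left(-46 - 97 \right)}} = \sqrt{-2007 - 143} = \sqrt{-2150} = 5 i \sqrt{86}$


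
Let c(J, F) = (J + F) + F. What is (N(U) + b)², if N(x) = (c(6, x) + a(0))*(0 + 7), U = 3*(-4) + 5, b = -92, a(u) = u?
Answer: 21904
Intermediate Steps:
c(J, F) = J + 2*F (c(J, F) = (F + J) + F = J + 2*F)
U = -7 (U = -12 + 5 = -7)
N(x) = 42 + 14*x (N(x) = ((6 + 2*x) + 0)*(0 + 7) = (6 + 2*x)*7 = 42 + 14*x)
(N(U) + b)² = ((42 + 14*(-7)) - 92)² = ((42 - 98) - 92)² = (-56 - 92)² = (-148)² = 21904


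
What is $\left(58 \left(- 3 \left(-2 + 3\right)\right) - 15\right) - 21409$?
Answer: $-21598$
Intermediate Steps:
$\left(58 \left(- 3 \left(-2 + 3\right)\right) - 15\right) - 21409 = \left(58 \left(\left(-3\right) 1\right) - 15\right) - 21409 = \left(58 \left(-3\right) - 15\right) - 21409 = \left(-174 - 15\right) - 21409 = -189 - 21409 = -21598$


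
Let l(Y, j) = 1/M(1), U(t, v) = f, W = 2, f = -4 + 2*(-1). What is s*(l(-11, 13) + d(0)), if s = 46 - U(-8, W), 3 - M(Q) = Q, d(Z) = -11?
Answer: -546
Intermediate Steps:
f = -6 (f = -4 - 2 = -6)
U(t, v) = -6
M(Q) = 3 - Q
s = 52 (s = 46 - 1*(-6) = 46 + 6 = 52)
l(Y, j) = ½ (l(Y, j) = 1/(3 - 1*1) = 1/(3 - 1) = 1/2 = ½)
s*(l(-11, 13) + d(0)) = 52*(½ - 11) = 52*(-21/2) = -546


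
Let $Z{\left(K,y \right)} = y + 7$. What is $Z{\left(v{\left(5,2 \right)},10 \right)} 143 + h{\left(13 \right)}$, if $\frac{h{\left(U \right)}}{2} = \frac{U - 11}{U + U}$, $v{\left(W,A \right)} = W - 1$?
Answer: $\frac{31605}{13} \approx 2431.2$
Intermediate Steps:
$v{\left(W,A \right)} = -1 + W$ ($v{\left(W,A \right)} = W - 1 = -1 + W$)
$Z{\left(K,y \right)} = 7 + y$
$h{\left(U \right)} = \frac{-11 + U}{U}$ ($h{\left(U \right)} = 2 \frac{U - 11}{U + U} = 2 \frac{-11 + U}{2 U} = \frac{-11 + U}{U}$)
$Z{\left(v{\left(5,2 \right)},10 \right)} 143 + h{\left(13 \right)} = \left(7 + 10\right) 143 + \frac{-11 + 13}{13} = 17 \cdot 143 + \frac{1}{13} \cdot 2 = 2431 + \frac{2}{13} = \frac{31605}{13}$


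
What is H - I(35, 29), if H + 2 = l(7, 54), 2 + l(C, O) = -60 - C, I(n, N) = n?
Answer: -106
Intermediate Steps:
l(C, O) = -62 - C (l(C, O) = -2 + (-60 - C) = -62 - C)
H = -71 (H = -2 + (-62 - 1*7) = -2 + (-62 - 7) = -2 - 69 = -71)
H - I(35, 29) = -71 - 1*35 = -71 - 35 = -106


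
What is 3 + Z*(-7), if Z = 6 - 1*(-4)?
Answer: -67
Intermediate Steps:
Z = 10 (Z = 6 + 4 = 10)
3 + Z*(-7) = 3 + 10*(-7) = 3 - 70 = -67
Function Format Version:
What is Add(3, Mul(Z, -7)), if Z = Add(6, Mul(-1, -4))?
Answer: -67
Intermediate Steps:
Z = 10 (Z = Add(6, 4) = 10)
Add(3, Mul(Z, -7)) = Add(3, Mul(10, -7)) = Add(3, -70) = -67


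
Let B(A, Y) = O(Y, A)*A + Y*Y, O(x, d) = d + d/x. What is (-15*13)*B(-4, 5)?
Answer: -8619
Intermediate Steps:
B(A, Y) = Y² + A*(A + A/Y) (B(A, Y) = (A + A/Y)*A + Y*Y = A*(A + A/Y) + Y² = Y² + A*(A + A/Y))
(-15*13)*B(-4, 5) = (-15*13)*((5³ + (-4)²*(1 + 5))/5) = -39*(125 + 16*6) = -39*(125 + 96) = -39*221 = -195*221/5 = -8619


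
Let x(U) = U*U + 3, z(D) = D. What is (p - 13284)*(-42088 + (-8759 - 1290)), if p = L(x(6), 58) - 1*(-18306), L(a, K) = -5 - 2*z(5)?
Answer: -261049959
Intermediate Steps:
x(U) = 3 + U² (x(U) = U² + 3 = 3 + U²)
L(a, K) = -15 (L(a, K) = -5 - 2*5 = -5 - 10 = -15)
p = 18291 (p = -15 - 1*(-18306) = -15 + 18306 = 18291)
(p - 13284)*(-42088 + (-8759 - 1290)) = (18291 - 13284)*(-42088 + (-8759 - 1290)) = 5007*(-42088 - 10049) = 5007*(-52137) = -261049959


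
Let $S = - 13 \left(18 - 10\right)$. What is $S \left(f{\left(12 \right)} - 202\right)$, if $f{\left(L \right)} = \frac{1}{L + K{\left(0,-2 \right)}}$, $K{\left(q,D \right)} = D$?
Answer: $\frac{104988}{5} \approx 20998.0$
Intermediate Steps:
$S = -104$ ($S = \left(-13\right) 8 = -104$)
$f{\left(L \right)} = \frac{1}{-2 + L}$ ($f{\left(L \right)} = \frac{1}{L - 2} = \frac{1}{-2 + L}$)
$S \left(f{\left(12 \right)} - 202\right) = - 104 \left(\frac{1}{-2 + 12} - 202\right) = - 104 \left(\frac{1}{10} - 202\right) = \left(-104\right) \left(- \frac{2019}{10}\right) = \frac{104988}{5}$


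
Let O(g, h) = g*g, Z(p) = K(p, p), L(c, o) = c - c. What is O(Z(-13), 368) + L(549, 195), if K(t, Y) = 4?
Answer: 16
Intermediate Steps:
L(c, o) = 0
Z(p) = 4
O(g, h) = g²
O(Z(-13), 368) + L(549, 195) = 4² + 0 = 16 + 0 = 16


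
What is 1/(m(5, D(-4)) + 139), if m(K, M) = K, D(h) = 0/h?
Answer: 1/144 ≈ 0.0069444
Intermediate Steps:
D(h) = 0
1/(m(5, D(-4)) + 139) = 1/(5 + 139) = 1/144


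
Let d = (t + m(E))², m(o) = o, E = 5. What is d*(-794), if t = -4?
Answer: -794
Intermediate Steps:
d = 1 (d = (-4 + 5)² = 1² = 1)
d*(-794) = 1*(-794) = -794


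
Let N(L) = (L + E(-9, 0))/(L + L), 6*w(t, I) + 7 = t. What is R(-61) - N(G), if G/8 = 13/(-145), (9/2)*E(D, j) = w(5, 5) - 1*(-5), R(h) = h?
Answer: -85331/1404 ≈ -60.777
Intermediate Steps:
w(t, I) = -7/6 + t/6
E(D, j) = 28/27 (E(D, j) = 2*((-7/6 + (⅙)*5) - 1*(-5))/9 = 2*((-7/6 + ⅚) + 5)/9 = 2*(-⅓ + 5)/9 = (2/9)*(14/3) = 28/27)
G = -104/145 (G = 8*(13/(-145)) = 8*(13*(-1/145)) = 8*(-13/145) = -104/145 ≈ -0.71724)
N(L) = (28/27 + L)/(2*L) (N(L) = (L + 28/27)/(L + L) = (28/27 + L)/((2*L)) = (28/27 + L)*(1/(2*L)) = (28/27 + L)/(2*L))
R(-61) - N(G) = -61 - (28 + 27*(-104/145))/(54*(-104/145)) = -61 - (-145)*(28 - 2808/145)/(54*104) = -61 - (-145)*1252/(54*104*145) = -61 - 1*(-313/1404) = -61 + 313/1404 = -85331/1404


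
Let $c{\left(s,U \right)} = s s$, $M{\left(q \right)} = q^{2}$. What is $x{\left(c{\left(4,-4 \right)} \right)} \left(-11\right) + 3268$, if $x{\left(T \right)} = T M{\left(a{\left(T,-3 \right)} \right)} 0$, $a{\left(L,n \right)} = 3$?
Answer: $3268$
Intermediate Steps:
$c{\left(s,U \right)} = s^{2}$
$x{\left(T \right)} = 0$ ($x{\left(T \right)} = T 3^{2} \cdot 0 = T 9 \cdot 0 = 9 T 0 = 0$)
$x{\left(c{\left(4,-4 \right)} \right)} \left(-11\right) + 3268 = 0 \left(-11\right) + 3268 = 0 + 3268 = 3268$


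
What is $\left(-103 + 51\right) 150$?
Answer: $-7800$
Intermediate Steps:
$\left(-103 + 51\right) 150 = \left(-52\right) 150 = -7800$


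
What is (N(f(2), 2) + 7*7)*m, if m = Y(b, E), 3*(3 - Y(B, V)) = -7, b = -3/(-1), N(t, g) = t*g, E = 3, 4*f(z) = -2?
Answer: 256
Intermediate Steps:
f(z) = -½ (f(z) = (¼)*(-2) = -½)
N(t, g) = g*t
b = 3 (b = -3*(-1) = 3)
Y(B, V) = 16/3 (Y(B, V) = 3 - ⅓*(-7) = 3 + 7/3 = 16/3)
m = 16/3 ≈ 5.3333
(N(f(2), 2) + 7*7)*m = (2*(-½) + 7*7)*(16/3) = (-1 + 49)*(16/3) = 48*(16/3) = 256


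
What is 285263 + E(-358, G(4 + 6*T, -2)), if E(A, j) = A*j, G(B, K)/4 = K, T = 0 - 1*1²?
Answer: 288127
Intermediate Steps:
T = -1 (T = 0 - 1*1 = 0 - 1 = -1)
G(B, K) = 4*K
285263 + E(-358, G(4 + 6*T, -2)) = 285263 - 1432*(-2) = 285263 - 358*(-8) = 285263 + 2864 = 288127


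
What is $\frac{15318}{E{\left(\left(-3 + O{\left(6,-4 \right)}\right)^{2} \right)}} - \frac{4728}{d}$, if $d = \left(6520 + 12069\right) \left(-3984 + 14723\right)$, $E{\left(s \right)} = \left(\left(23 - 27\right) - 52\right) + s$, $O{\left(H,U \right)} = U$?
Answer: $- \frac{3057890570274}{1397390897} \approx -2188.3$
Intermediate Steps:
$E{\left(s \right)} = -56 + s$ ($E{\left(s \right)} = \left(\left(23 - 27\right) - 52\right) + s = \left(-4 - 52\right) + s = -56 + s$)
$d = 199627271$ ($d = 18589 \cdot 10739 = 199627271$)
$\frac{15318}{E{\left(\left(-3 + O{\left(6,-4 \right)}\right)^{2} \right)}} - \frac{4728}{d} = \frac{15318}{-56 + \left(-3 - 4\right)^{2}} - \frac{4728}{199627271} = \frac{15318}{-56 + \left(-7\right)^{2}} - \frac{4728}{199627271} = \frac{15318}{-56 + 49} - \frac{4728}{199627271} = \frac{15318}{-7} - \frac{4728}{199627271} = 15318 \left(- \frac{1}{7}\right) - \frac{4728}{199627271} = - \frac{15318}{7} - \frac{4728}{199627271} = - \frac{3057890570274}{1397390897}$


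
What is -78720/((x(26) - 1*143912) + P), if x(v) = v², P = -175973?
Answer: 26240/106403 ≈ 0.24661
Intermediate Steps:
-78720/((x(26) - 1*143912) + P) = -78720/((26² - 1*143912) - 175973) = -78720/((676 - 143912) - 175973) = -78720/(-143236 - 175973) = -78720/(-319209) = -78720*(-1/319209) = 26240/106403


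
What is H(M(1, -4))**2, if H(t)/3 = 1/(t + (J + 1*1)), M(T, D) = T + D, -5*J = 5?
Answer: 1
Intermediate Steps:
J = -1 (J = -1/5*5 = -1)
M(T, D) = D + T
H(t) = 3/t (H(t) = 3/(t + (-1 + 1*1)) = 3/(t + (-1 + 1)) = 3/(t + 0) = 3/t)
H(M(1, -4))**2 = (3/(-4 + 1))**2 = (3/(-3))**2 = (3*(-1/3))**2 = (-1)**2 = 1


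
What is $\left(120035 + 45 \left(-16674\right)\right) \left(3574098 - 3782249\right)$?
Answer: $131196534545$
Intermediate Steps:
$\left(120035 + 45 \left(-16674\right)\right) \left(3574098 - 3782249\right) = \left(120035 - 750330\right) \left(-208151\right) = \left(-630295\right) \left(-208151\right) = 131196534545$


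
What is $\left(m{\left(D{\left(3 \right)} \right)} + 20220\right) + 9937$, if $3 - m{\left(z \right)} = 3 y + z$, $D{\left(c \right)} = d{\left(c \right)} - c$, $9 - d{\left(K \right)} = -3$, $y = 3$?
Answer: $30142$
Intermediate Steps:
$d{\left(K \right)} = 12$ ($d{\left(K \right)} = 9 - -3 = 9 + 3 = 12$)
$D{\left(c \right)} = 12 - c$
$m{\left(z \right)} = -6 - z$ ($m{\left(z \right)} = 3 - \left(3 \cdot 3 + z\right) = 3 - \left(9 + z\right) = -6 - z$)
$\left(m{\left(D{\left(3 \right)} \right)} + 20220\right) + 9937 = \left(\left(-6 - \left(12 - 3\right)\right) + 20220\right) + 9937 = \left(\left(-6 - 9\right) + 20220\right) + 9937 = \left(-15 + 20220\right) + 9937 = 20205 + 9937 = 30142$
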